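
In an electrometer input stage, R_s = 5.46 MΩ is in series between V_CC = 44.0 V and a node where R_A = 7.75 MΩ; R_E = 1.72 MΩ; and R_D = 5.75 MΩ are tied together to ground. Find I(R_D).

I ≈ 1.31 µA

Parallel bank: R_p = 1/(1/7.75 + 1/1.72 + 1/5.75) = 1.131 MΩ.
V_A = 44.0 × 1.131/6.591 = 7.549 V.
I(R_D) = V_A / R_D = 7.549/5.75 = 1.313 µA.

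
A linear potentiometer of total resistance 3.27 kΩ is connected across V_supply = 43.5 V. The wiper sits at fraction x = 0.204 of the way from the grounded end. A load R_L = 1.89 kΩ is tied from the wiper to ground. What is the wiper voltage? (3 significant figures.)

Split the track: R_lower = x·R_p = 0.6671 kΩ, R_upper = (1−x)·R_p = 2.603 kΩ.
Lower segment in parallel with the load: 0.6671 ‖ 1.89 = 0.4931 kΩ.
Then V_out = V_supply · 0.4931/(2.603 + 0.4931) = 6.928 V.

V_out ≈ 6.93 V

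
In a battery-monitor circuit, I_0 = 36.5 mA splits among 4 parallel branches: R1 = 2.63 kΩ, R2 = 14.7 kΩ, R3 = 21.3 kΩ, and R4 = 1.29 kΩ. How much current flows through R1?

I ≈ 10.9 mA

Conductances: ΣG = 1/2.63 + 1/14.7 + 1/21.3 + 1/1.29 = 1.270 (1/kΩ).
R1 takes the fraction G_k/ΣG = 0.3802/1.270 = 0.2993, so I = 36.5 × 0.2993 = 10.92 mA.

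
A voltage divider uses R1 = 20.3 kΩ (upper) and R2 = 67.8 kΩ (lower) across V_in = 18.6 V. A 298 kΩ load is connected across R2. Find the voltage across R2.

The load sits in parallel with R2, giving an effective lower resistance R2' = R2·R_L/(R2+R_L) = 55.23 kΩ.
Then V_out = V_in · R2'/(R1 + R2') = 18.6 × 55.23/75.53 = 13.60 V.

V_out ≈ 13.6 V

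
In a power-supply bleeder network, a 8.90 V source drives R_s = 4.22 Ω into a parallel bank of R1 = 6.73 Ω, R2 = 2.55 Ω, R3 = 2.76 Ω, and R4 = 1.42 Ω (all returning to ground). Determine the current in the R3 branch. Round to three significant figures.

Parallel bank: R_p = 1/(1/6.73 + 1/2.55 + 1/2.76 + 1/1.42) = 0.6222 Ω.
Node voltage V_A = V_DC · R_p/(R_s + R_p) = 8.90 × 0.1285 = 1.144 V.
I(R3) = V_A / R3 = 1.144/2.76 = 0.4143 A.

I ≈ 0.414 A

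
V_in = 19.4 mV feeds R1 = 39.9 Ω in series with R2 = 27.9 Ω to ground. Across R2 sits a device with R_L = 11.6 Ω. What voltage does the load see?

First combine the lower leg with the load: R2 ‖ R_L = 8.193 Ω.
Then V_out = V_in · R2'/(R1 + R2') = 19.4 × 8.193/48.09 = 3.305 mV.

V_out ≈ 3.31 mV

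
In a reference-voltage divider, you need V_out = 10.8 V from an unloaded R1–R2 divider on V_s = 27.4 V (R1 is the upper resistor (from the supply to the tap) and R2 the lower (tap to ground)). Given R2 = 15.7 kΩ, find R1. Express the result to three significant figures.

V_out/V_s = R2/(R1+R2) = 0.3942.
Rearranging, R1 = R2·(1−k)/k = 15.7 × 1.537 = 24.13 kΩ.

R1 ≈ 24.1 kΩ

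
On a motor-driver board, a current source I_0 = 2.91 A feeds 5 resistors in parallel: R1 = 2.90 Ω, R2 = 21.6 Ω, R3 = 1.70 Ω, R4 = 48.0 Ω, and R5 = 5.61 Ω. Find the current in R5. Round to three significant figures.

ΣG = 1/2.90 + 1/21.6 + 1/1.70 + 1/48.0 + 1/5.61 = 1.178.
R5 takes the fraction G_k/ΣG = 0.1783/1.178 = 0.1513, so I = 2.91 × 0.1513 = 0.4402 A.

I ≈ 0.440 A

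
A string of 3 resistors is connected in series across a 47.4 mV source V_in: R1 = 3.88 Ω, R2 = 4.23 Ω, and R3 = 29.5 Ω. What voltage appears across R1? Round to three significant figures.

V ≈ 4.89 mV

Series total: ΣR = 3.88 + 4.23 + 29.5 = 37.61 Ω.
By the voltage-divider rule, V = 47.4 × 3.880/37.61 = 4.890 mV.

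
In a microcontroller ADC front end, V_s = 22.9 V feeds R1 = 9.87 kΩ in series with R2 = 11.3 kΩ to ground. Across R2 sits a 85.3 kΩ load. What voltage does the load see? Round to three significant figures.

V_out ≈ 11.5 V

R2 ‖ R_L = (11.3 × 85.3)/(11.3 + 85.3) = 9.978 kΩ.
Now apply the divider: V_out = 22.9 × 0.5027 = 11.51 V.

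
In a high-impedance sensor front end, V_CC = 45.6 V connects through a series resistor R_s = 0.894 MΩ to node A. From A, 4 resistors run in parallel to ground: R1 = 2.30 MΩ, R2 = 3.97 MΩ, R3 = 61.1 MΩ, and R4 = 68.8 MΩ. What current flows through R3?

I ≈ 0.455 µA

Combine the parallel branches: R_p = (1/2.30 + 1/3.97 + 1/61.1 + 1/68.8)⁻¹ = 1.394 MΩ.
Node voltage V_A = V_CC · R_p/(R_s + R_p) = 45.6 × 0.6092 = 27.78 V.
Branch current I = V_A/R3 = 27.78/61.1 = 0.4547 µA.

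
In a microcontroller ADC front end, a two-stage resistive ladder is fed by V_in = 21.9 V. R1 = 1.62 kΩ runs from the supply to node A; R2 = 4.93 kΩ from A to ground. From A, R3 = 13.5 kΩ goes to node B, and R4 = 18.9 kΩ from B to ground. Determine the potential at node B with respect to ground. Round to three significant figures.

The second stage (R3 + R4 = 32.40 kΩ) loads node A in parallel with R2.
R2 ‖ (R3+R4) = 4.279 kΩ.
First divider: V_A = V_in · 4.279/(1.62 + 4.279) = 15.89 V.
Stage 2 is unloaded, so V_B = V_A · R4/(R3+R4) = 15.89 × 18.9/32.40 = 9.267 V.

V_B ≈ 9.27 V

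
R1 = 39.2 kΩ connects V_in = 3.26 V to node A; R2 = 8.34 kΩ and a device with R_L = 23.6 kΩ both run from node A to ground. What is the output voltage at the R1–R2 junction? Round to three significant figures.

V_out ≈ 0.443 V

The load sits in parallel with R2, giving an effective lower resistance R2' = R2·R_L/(R2+R_L) = 6.162 kΩ.
Now apply the divider: V_out = 3.26 × 0.1358 = 0.4429 V.
(Unloaded it would be 0.572 V; the load pulls it down.)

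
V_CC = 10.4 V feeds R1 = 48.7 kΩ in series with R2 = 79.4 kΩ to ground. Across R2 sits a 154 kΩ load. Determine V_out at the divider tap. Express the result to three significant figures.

V_out ≈ 5.39 V

R2 ‖ R_L = (79.4 × 154)/(79.4 + 154) = 52.39 kΩ.
Voltage divider with the loaded lower leg: V_out = 10.4 × 52.39/(48.7 + 52.39) = 10.4 × 0.5182 = 5.390 V.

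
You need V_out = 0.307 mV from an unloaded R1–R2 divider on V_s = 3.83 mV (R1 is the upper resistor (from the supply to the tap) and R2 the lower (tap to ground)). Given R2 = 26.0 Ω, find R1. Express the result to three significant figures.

The divider ratio is R2/(R1+R2) = 0.307/3.83 = 0.08016.
So R1 = R2 · (V_s/V_out − 1) = 26.0 × (3.83/0.307 − 1) = 26.0 × 11.48 = 298.4 Ω.

R1 ≈ 298 Ω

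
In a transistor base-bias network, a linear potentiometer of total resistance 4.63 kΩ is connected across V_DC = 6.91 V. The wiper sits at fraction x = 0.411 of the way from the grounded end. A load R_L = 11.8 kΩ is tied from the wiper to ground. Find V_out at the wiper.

The pot divides into 2.727 kΩ above the wiper and 1.903 kΩ below.
(x·R_p) ‖ R_L = 1.639 kΩ.
V_out = 6.91 × 1.639/(2.727 + 1.639) = 2.594 V.

V_out ≈ 2.59 V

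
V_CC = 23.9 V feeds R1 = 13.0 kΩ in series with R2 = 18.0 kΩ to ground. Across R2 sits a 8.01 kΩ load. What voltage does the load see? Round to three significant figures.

V_out ≈ 7.14 V

R2 ‖ R_L = (18.0 × 8.01)/(18.0 + 8.01) = 5.543 kΩ.
Then V_out = V_CC · R2'/(R1 + R2') = 23.9 × 5.543/18.54 = 7.145 V.
(Unloaded it would be 13.9 V; the load pulls it down.)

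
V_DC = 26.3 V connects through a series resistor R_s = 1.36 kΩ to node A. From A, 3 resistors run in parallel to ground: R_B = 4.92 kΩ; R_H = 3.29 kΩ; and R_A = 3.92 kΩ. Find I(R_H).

Equivalent of the parallel group: R_p = 1.312 kΩ.
Node voltage V_A = V_DC · R_p/(R_s + R_p) = 26.3 × 0.4910 = 12.91 V.
Branch current I = V_A/R_H = 12.91/3.29 = 3.925 mA.

I ≈ 3.92 mA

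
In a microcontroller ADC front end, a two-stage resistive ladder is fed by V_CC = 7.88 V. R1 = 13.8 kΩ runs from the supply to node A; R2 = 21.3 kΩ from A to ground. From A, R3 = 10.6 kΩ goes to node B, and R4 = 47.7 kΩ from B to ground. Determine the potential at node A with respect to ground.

V_A ≈ 4.18 V

Node A sees R2 in parallel with the series input of stage 2, R3 + R4 = 58.30 kΩ.
Effective lower resistance at A: R2 ‖ 58.30 = 15.60 kΩ.
So V_A = 7.88 × 0.5306 = 4.181 V.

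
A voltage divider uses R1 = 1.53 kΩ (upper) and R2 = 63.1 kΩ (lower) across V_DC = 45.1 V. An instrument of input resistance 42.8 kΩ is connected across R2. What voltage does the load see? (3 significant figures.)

V_out ≈ 42.5 V

R2 ‖ R_L = (63.1 × 42.8)/(63.1 + 42.8) = 25.50 kΩ.
Voltage divider with the loaded lower leg: V_out = 45.1 × 25.50/(1.53 + 25.50) = 45.1 × 0.9434 = 42.55 V.
(Unloaded it would be 44.0 V; the load pulls it down.)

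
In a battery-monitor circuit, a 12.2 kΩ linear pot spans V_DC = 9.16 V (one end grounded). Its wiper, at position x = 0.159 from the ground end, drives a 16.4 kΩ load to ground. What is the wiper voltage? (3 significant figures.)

Split the track: R_lower = x·R_p = 1.940 kΩ, R_upper = (1−x)·R_p = 10.26 kΩ.
(x·R_p) ‖ R_L = 1.735 kΩ.
V_out = 9.16 × 1.735/(10.26 + 1.735) = 1.325 V.
(Unloaded: V_out = x·V_DC = 1.46 V.)

V_out ≈ 1.32 V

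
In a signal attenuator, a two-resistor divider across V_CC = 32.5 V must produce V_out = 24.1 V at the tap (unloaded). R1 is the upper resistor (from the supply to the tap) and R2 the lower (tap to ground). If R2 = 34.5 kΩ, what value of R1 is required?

Required fraction k = V_out/V_CC = 0.7415.
Rearranging, R1 = R2·(1−k)/k = 34.5 × 0.3485 = 12.02 kΩ.

R1 ≈ 12.0 kΩ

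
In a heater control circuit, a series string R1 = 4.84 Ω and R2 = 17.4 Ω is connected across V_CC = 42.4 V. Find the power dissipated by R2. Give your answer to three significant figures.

P ≈ 63.2 W

The common current is I = 42.4/22.24 = 1.906 A.
P(R2) = I²·R2 = (1.906)² × 17.4 = 63.24 W.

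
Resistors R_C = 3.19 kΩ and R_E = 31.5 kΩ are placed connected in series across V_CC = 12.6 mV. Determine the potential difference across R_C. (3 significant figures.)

V ≈ 1.16 mV

Series total: ΣR = 3.19 + 31.5 = 34.69 kΩ.
V = V_CC · R/ΣR = 12.6 × 0.09196 = 1.159 mV.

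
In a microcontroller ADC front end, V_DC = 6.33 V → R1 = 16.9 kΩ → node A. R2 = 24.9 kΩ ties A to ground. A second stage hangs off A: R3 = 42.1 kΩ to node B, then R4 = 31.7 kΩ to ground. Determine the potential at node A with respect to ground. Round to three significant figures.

Looking into the second stage from A: R3 + R4 = 73.80 kΩ appears in parallel with R2.
R2 ‖ (R3+R4) = 18.62 kΩ.
So V_A = 6.33 × 0.5242 = 3.318 V.

V_A ≈ 3.32 V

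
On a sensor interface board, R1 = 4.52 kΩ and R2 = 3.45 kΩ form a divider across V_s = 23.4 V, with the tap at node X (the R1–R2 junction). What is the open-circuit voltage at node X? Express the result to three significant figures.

V_th ≈ 10.1 V

V_th is the unloaded tap voltage: V_s · R2/(R1+R2) = 23.4 × 0.4329 = 10.13 V.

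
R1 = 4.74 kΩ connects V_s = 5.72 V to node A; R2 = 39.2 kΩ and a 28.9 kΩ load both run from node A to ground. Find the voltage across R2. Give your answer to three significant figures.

V_out ≈ 4.45 V

The load sits in parallel with R2, giving an effective lower resistance R2' = R2·R_L/(R2+R_L) = 16.64 kΩ.
Then V_out = V_s · R2'/(R1 + R2') = 5.72 × 16.64/21.38 = 4.452 V.
(Unloaded it would be 5.10 V; the load pulls it down.)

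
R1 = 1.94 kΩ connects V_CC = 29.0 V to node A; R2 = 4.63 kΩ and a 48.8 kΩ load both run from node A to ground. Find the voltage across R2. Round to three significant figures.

V_out ≈ 19.9 V

The load sits in parallel with R2, giving an effective lower resistance R2' = R2·R_L/(R2+R_L) = 4.229 kΩ.
Then V_out = V_CC · R2'/(R1 + R2') = 29.0 × 4.229/6.169 = 19.88 V.
(Unloaded it would be 20.4 V; the load pulls it down.)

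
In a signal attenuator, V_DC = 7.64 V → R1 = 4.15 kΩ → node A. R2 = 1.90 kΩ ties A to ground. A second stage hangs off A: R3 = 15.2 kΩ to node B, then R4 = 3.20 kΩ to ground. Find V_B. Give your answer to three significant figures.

V_B ≈ 0.390 V

Node A sees R2 in parallel with the series input of stage 2, R3 + R4 = 18.40 kΩ.
Effective lower resistance at A: R2 ‖ 18.40 = 1.722 kΩ.
First divider: V_A = V_DC · 1.722/(4.15 + 1.722) = 2.241 V.
Then the unloaded second divider: V_B = V_A × R4/(R3+R4) = 2.241 × 0.1739 = 0.3897 V.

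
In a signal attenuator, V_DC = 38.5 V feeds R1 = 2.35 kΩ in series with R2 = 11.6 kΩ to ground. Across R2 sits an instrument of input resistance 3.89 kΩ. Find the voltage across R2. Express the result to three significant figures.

V_out ≈ 21.3 V

R2 ‖ R_L = (11.6 × 3.89)/(11.6 + 3.89) = 2.913 kΩ.
Voltage divider with the loaded lower leg: V_out = 38.5 × 2.913/(2.35 + 2.913) = 38.5 × 0.5535 = 21.31 V.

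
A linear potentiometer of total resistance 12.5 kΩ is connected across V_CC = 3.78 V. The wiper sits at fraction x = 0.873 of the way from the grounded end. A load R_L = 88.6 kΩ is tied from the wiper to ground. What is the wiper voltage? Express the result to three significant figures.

V_out ≈ 3.25 V

Lower segment x·R_p = 10.91 kΩ; upper segment (1−x)·R_p = 1.587 kΩ.
Lower segment in parallel with the load: 10.91 ‖ 88.6 = 9.716 kΩ.
Loaded-divider output: V_out = 3.78 × 0.8596 = 3.249 V.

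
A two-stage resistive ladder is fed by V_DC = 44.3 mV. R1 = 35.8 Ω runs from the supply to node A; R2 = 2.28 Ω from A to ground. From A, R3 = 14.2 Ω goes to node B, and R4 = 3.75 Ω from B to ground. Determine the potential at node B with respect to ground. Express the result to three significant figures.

V_B ≈ 0.495 mV

Node A sees R2 in parallel with the series input of stage 2, R3 + R4 = 17.95 Ω.
Effective lower resistance at A: R2 ‖ 17.95 = 2.023 Ω.
V_A = 44.3 × 2.023/(35.8 + 2.023) = 2.369 mV.
Then the unloaded second divider: V_B = V_A × R4/(R3+R4) = 2.369 × 0.2089 = 0.4950 mV.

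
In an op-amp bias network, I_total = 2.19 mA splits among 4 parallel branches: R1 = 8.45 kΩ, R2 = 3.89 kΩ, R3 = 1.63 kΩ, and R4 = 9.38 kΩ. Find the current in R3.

Total conductance ΣG = 1/8.45 + 1/3.89 + 1/1.63 + 1/9.38 = 1.096 (units of 1/kΩ).
By the current-divider rule, I = I_total · G_k/ΣG = 2.19 × 0.5600 = 1.226 mA.

I ≈ 1.23 mA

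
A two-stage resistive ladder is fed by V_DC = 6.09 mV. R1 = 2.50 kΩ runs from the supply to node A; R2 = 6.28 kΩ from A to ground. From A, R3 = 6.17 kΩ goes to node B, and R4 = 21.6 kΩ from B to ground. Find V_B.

V_B ≈ 3.18 mV

Node A sees R2 in parallel with the series input of stage 2, R3 + R4 = 27.77 kΩ.
Effective lower resistance at A: R2 ‖ 27.77 = 5.122 kΩ.
First divider: V_A = V_DC · 5.122/(2.50 + 5.122) = 4.092 mV.
Then the unloaded second divider: V_B = V_A × R4/(R3+R4) = 4.092 × 0.7778 = 3.183 mV.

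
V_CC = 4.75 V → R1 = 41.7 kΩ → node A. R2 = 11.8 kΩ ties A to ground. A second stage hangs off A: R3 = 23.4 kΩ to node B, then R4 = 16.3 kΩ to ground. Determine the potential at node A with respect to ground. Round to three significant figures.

Node A sees R2 in parallel with the series input of stage 2, R3 + R4 = 39.70 kΩ.
Effective lower resistance at A: R2 ‖ 39.70 = 9.096 kΩ.
So V_A = 4.75 × 0.1791 = 0.8506 V.

V_A ≈ 0.851 V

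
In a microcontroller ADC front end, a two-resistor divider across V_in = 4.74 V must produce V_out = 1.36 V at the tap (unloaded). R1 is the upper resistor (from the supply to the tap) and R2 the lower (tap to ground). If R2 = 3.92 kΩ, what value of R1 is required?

Required fraction k = V_out/V_in = 0.2869.
Rearranging, R1 = R2·(1−k)/k = 3.92 × 2.485 = 9.742 kΩ.

R1 ≈ 9.74 kΩ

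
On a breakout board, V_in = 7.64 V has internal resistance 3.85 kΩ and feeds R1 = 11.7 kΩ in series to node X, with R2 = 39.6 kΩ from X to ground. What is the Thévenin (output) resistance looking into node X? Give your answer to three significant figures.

R_th ≈ 11.2 kΩ

R1' = 3.85 + 11.7 = 15.55 kΩ (source resistance + R1).
Zeroing V_in shorts the top of R1' to ground, so R_th = R1' ‖ R2 = 11.17 kΩ.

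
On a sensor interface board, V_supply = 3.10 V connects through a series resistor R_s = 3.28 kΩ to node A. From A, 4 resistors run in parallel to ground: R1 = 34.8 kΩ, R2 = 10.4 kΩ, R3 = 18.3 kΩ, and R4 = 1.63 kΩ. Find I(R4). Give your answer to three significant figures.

Combine the parallel branches: R_p = (1/34.8 + 1/10.4 + 1/18.3 + 1/1.63)⁻¹ = 1.261 kΩ.
V_A by voltage divider: V_A = 3.10 × 1.261/(3.28 + 1.261) = 0.8608 V.
I(R4) = V_A / R4 = 0.8608/1.63 = 0.5281 mA.

I ≈ 0.528 mA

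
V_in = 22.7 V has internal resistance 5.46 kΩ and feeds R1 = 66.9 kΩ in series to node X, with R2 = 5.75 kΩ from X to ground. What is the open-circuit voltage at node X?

V_th ≈ 1.67 V

R1' = 5.46 + 66.9 = 72.36 kΩ (source resistance + R1).
V_th is the unloaded tap voltage: V_in · R2/(R1'+R2) = 22.7 × 0.07361 = 1.671 V.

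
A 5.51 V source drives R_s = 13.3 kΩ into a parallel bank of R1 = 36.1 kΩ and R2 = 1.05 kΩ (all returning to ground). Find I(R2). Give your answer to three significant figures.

Parallel bank: R_p = 1/(1/36.1 + 1/1.05) = 1.020 kΩ.
V_A = 5.51 × 1.020/14.32 = 0.3926 V.
Branch current I = V_A/R2 = 0.3926/1.05 = 0.3739 mA.
(Equivalently: I_total = 0.3848 mA, then current-divider fraction G_k/ΣG = 0.9717.)

I ≈ 0.374 mA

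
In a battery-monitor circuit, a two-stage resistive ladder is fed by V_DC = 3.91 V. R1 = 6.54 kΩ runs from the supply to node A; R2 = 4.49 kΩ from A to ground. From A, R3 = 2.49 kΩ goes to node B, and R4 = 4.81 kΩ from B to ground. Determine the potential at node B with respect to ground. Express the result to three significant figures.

V_B ≈ 0.768 V

Node A sees R2 in parallel with the series input of stage 2, R3 + R4 = 7.300 kΩ.
Effective lower resistance at A: R2 ‖ 7.300 = 2.780 kΩ.
V_A = 3.91 × 2.780/(6.54 + 2.780) = 1.166 V.
Stage 2 is unloaded, so V_B = V_A · R4/(R3+R4) = 1.166 × 4.81/7.300 = 0.7685 V.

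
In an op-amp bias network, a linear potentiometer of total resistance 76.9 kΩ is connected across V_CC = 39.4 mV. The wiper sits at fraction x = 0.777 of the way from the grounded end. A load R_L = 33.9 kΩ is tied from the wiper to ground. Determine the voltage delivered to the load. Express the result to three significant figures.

Lower segment x·R_p = 59.75 kΩ; upper segment (1−x)·R_p = 17.15 kΩ.
Lower segment in parallel with the load: 59.75 ‖ 33.9 = 21.63 kΩ.
Then V_out = V_CC · 21.63/(17.15 + 21.63) = 21.98 mV.
(Unloaded: V_out = x·V_CC = 30.6 mV.)

V_out ≈ 22.0 mV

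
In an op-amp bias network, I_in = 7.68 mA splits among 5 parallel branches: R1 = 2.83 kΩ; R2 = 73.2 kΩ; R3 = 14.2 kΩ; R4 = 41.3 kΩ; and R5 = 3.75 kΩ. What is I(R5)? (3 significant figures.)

I ≈ 2.81 mA

Conductances: ΣG = 1/2.83 + 1/73.2 + 1/14.2 + 1/41.3 + 1/3.75 = 0.7283 (1/kΩ).
By the current-divider rule, I = I_in · G_k/ΣG = 7.68 × 0.3661 = 2.812 mA.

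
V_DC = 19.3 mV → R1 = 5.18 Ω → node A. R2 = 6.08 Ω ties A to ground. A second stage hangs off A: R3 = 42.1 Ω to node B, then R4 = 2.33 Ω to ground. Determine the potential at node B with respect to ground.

V_B ≈ 0.514 mV

Node A sees R2 in parallel with the series input of stage 2, R3 + R4 = 44.43 Ω.
Effective lower resistance at A: R2 ‖ 44.43 = 5.348 Ω.
V_A = 19.3 × 5.348/(5.18 + 5.348) = 9.804 mV.
Then the unloaded second divider: V_B = V_A × R4/(R3+R4) = 9.804 × 0.05244 = 0.5141 mV.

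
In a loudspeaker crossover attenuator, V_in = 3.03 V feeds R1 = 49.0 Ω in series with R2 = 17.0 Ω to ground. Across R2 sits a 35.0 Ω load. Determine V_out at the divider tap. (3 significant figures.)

The load sits in parallel with R2, giving an effective lower resistance R2' = R2·R_L/(R2+R_L) = 11.44 Ω.
Voltage divider with the loaded lower leg: V_out = 3.03 × 11.44/(49.0 + 11.44) = 3.03 × 0.1893 = 0.5736 V.
(Unloaded it would be 0.780 V; the load pulls it down.)

V_out ≈ 0.574 V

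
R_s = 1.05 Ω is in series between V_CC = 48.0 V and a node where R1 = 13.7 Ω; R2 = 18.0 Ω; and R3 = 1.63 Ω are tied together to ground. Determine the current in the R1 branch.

Parallel bank: R_p = 1/(1/13.7 + 1/18.0 + 1/1.63) = 1.348 Ω.
V_A = 48.0 × 1.348/2.398 = 26.98 V.
Branch current I = V_A/R1 = 26.98/13.7 = 1.969 A.
(Check via current divider: I_total = 20.02 A; share G_k/ΣG = 0.09837 → same result.)

I ≈ 1.97 A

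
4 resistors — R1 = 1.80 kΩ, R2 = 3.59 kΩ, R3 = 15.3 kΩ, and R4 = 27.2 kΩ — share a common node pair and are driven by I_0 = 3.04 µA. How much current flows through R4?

ΣG = 1/1.80 + 1/3.59 + 1/15.3 + 1/27.2 = 0.9362.
Current divider: I(R4) = I_0 · G_k/ΣG = 3.04 × (0.03676/0.9362) = 3.04 × 0.03927 = 0.1194 µA.

I ≈ 0.119 µA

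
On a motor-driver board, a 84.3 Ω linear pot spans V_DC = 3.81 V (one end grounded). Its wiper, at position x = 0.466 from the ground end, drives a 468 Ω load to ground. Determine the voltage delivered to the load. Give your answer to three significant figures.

Split the track: R_lower = x·R_p = 39.28 Ω, R_upper = (1−x)·R_p = 45.02 Ω.
R_L loads the lower segment: effective lower R = 36.24 Ω.
Then V_out = V_DC · 36.24/(45.02 + 36.24) = 1.699 V.

V_out ≈ 1.70 V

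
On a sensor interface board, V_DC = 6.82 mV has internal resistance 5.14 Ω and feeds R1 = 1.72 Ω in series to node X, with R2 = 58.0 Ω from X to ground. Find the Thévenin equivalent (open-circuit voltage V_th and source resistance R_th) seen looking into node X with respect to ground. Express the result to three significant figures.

R1' = 5.14 + 1.72 = 6.860 Ω (source resistance + R1).
With X open, the divider is unloaded: V_th = 6.82 × 58.0/64.86 = 6.099 mV.
Looking into X with the source shorted: R_th = R1'·R2/(R1'+R2) = 6.860 × 58.0/64.86 = 6.134 Ω.

V_th ≈ 6.10 mV, R_th ≈ 6.13 Ω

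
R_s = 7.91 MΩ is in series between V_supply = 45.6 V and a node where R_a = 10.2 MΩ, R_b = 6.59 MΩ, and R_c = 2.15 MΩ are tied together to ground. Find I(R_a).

Combine the parallel branches: R_p = (1/10.2 + 1/6.59 + 1/2.15)⁻¹ = 1.399 MΩ.
Node voltage V_A = V_supply · R_p/(R_s + R_p) = 45.6 × 0.1503 = 6.852 V.
I(R_a) = V_A / R_a = 6.852/10.2 = 0.6718 µA.

I ≈ 0.672 µA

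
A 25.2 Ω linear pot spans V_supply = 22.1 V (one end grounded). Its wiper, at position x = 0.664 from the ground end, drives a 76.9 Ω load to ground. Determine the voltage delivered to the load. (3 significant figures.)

V_out ≈ 13.7 V

The pot divides into 8.467 Ω above the wiper and 16.73 Ω below.
R_L loads the lower segment: effective lower R = 13.74 Ω.
V_out = 22.1 × 13.74/(8.467 + 13.74) = 13.67 V.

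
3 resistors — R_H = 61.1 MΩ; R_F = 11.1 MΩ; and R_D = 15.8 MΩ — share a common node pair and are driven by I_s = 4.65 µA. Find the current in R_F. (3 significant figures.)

ΣG = 1/61.1 + 1/11.1 + 1/15.8 = 0.1697.
Current divider: I(R_F) = I_s · G_k/ΣG = 4.65 × (0.09009/0.1697) = 4.65 × 0.5307 = 2.468 µA.

I ≈ 2.47 µA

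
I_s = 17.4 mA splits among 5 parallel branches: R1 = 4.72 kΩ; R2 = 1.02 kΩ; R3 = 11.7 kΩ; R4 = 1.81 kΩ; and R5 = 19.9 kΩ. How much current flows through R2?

I ≈ 9.07 mA

ΣG = 1/4.72 + 1/1.02 + 1/11.7 + 1/1.81 + 1/19.9 = 1.880.
By the current-divider rule, I = I_s · G_k/ΣG = 17.4 × 0.5214 = 9.072 mA.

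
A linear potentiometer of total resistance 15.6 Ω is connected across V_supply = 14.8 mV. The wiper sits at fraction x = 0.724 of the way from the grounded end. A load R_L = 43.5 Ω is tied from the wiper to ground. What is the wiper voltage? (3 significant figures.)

V_out ≈ 10.0 mV

Split the track: R_lower = x·R_p = 11.29 Ω, R_upper = (1−x)·R_p = 4.306 Ω.
R_L loads the lower segment: effective lower R = 8.966 Ω.
Loaded-divider output: V_out = 14.8 × 0.6756 = 9.999 mV.
(Unloaded: V_out = x·V_supply = 10.7 mV.)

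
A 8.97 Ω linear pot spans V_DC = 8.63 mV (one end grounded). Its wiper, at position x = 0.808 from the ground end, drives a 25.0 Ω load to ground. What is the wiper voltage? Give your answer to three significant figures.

The pot divides into 1.722 Ω above the wiper and 7.248 Ω below.
R_L loads the lower segment: effective lower R = 5.619 Ω.
Loaded-divider output: V_out = 8.63 × 0.7654 = 6.605 mV.

V_out ≈ 6.61 mV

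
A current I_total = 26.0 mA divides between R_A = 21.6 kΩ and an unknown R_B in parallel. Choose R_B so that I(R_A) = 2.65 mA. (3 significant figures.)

R_B ≈ 2.45 kΩ

The fraction through R_A equals R_B/(R_A+R_B).
With f = 0.1019, R_B = R_A · f/(1−f) = 21.6 × 0.1135 = 2.451 kΩ.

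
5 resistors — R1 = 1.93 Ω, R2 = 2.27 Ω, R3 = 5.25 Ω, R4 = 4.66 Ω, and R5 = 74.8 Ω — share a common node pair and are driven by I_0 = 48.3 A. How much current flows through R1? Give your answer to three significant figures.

ΣG = 1/1.93 + 1/2.27 + 1/5.25 + 1/4.66 + 1/74.8 = 1.377.
Current divider: I(R1) = I_0 · G_k/ΣG = 48.3 × (0.5181/1.377) = 48.3 × 0.3763 = 18.17 A.

I ≈ 18.2 A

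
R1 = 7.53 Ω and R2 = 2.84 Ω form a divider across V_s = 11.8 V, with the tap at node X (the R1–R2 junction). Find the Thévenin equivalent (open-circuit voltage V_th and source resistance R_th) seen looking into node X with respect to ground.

With X open, the divider is unloaded: V_th = 11.8 × 2.84/10.37 = 3.232 V.
Zeroing V_s shorts the top of R1 to ground, so R_th = R1 ‖ R2 = 2.062 Ω.

V_th ≈ 3.23 V, R_th ≈ 2.06 Ω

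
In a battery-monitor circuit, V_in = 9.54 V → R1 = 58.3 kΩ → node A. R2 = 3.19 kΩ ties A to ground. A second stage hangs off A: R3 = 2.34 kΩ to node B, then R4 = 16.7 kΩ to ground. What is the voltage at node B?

V_B ≈ 0.375 V

Looking into the second stage from A: R3 + R4 = 19.04 kΩ appears in parallel with R2.
Effective lower resistance at A: R2 ‖ 19.04 = 2.732 kΩ.
So V_A = 9.54 × 0.04477 = 0.4271 V.
Then the unloaded second divider: V_B = V_A × R4/(R3+R4) = 0.4271 × 0.8771 = 0.3746 V.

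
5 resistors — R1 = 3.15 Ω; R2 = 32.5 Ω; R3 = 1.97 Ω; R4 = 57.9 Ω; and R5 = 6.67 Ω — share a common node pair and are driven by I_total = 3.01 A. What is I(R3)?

ΣG = 1/3.15 + 1/32.5 + 1/1.97 + 1/57.9 + 1/6.67 = 1.023.
Current divider: I(R3) = I_total · G_k/ΣG = 3.01 × (0.5076/1.023) = 3.01 × 0.4962 = 1.494 A.

I ≈ 1.49 A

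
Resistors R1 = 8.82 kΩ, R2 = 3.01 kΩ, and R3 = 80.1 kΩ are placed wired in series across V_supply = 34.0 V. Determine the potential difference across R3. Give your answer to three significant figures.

V ≈ 29.6 V

ΣR = 8.82 + 3.01 + 80.1 = 91.93 kΩ.
By the voltage-divider rule, V = 34.0 × 80.10/91.93 = 29.62 V.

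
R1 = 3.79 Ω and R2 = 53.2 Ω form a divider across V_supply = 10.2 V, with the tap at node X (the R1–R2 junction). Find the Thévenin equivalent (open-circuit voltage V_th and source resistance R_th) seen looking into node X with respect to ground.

V_th ≈ 9.52 V, R_th ≈ 3.54 Ω

Open-circuit (no load on X): V_th = V_supply · R2/(R1 + R2) = 10.2 × 53.2/(3.790 + 53.2) = 9.522 V.
With V_supply suppressed (replaced by a short), R_th = R1 ‖ R2 = (3.790 × 53.2)/(3.790 + 53.2) = 3.538 Ω.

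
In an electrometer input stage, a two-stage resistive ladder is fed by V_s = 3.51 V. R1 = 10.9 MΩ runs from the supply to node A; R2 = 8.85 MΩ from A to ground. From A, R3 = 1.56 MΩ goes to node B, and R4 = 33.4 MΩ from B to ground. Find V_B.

Looking into the second stage from A: R3 + R4 = 34.96 MΩ appears in parallel with R2.
Effective lower resistance at A: R2 ‖ 34.96 = 7.062 MΩ.
First divider: V_A = V_s · 7.062/(10.9 + 7.062) = 1.380 V.
Stage 2 is unloaded, so V_B = V_A · R4/(R3+R4) = 1.380 × 33.4/34.96 = 1.318 V.

V_B ≈ 1.32 V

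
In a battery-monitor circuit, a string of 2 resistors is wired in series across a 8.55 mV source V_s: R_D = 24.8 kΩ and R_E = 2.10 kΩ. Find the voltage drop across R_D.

ΣR = 24.8 + 2.10 = 26.90 kΩ.
Voltage divider: V = V_s · (24.80 / 26.90) = 8.55 × 0.9219 = 7.883 mV.

V ≈ 7.88 mV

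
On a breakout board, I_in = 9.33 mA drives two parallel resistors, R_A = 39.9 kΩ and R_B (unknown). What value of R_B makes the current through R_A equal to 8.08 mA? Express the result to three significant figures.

In a two-way split, I_A/I_in = R_B/(R_A + R_B).
With f = 0.8660, R_B = R_A · f/(1−f) = 39.9 × 6.464 = 257.9 kΩ.

R_B ≈ 258 kΩ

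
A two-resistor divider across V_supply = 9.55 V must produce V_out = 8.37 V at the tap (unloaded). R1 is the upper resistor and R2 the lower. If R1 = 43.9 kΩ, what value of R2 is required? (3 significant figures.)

R2 ≈ 311 kΩ

Required fraction k = V_out/V_supply = 0.8764.
R2 = R1 · 0.8764/(1 − 0.8764) = 311.4 kΩ.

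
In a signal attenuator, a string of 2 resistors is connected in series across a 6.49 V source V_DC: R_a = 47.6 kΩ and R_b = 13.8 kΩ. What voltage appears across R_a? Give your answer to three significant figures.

Total series resistance ΣR = 47.6 + 13.8 = 61.40 kΩ.
By the voltage-divider rule, V = 6.49 × 47.60/61.40 = 5.031 V.

V ≈ 5.03 V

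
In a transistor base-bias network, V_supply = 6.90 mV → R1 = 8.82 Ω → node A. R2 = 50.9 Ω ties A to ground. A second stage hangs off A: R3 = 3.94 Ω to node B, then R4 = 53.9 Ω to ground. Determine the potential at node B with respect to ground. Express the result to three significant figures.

Looking into the second stage from A: R3 + R4 = 57.84 Ω appears in parallel with R2.
R2 ‖ (R3+R4) = 27.07 Ω.
First divider: V_A = V_supply · 27.07/(8.82 + 27.07) = 5.205 mV.
Then the unloaded second divider: V_B = V_A × R4/(R3+R4) = 5.205 × 0.9319 = 4.850 mV.

V_B ≈ 4.85 mV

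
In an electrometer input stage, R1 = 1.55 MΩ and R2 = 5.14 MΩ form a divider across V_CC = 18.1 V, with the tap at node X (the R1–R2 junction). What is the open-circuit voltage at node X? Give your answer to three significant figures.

V_th ≈ 13.9 V

With X open, the divider is unloaded: V_th = 18.1 × 5.14/6.690 = 13.91 V.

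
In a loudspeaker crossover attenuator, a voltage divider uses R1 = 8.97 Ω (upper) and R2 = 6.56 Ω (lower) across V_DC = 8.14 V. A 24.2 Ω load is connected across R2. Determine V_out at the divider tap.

V_out ≈ 2.97 V

First combine the lower leg with the load: R2 ‖ R_L = 5.161 Ω.
Now apply the divider: V_out = 8.14 × 0.3652 = 2.973 V.
(Unloaded it would be 3.44 V; the load pulls it down.)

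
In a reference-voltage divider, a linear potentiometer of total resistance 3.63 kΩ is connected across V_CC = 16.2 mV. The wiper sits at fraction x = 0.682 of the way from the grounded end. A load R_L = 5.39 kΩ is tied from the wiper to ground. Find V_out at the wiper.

V_out ≈ 9.64 mV

Lower segment x·R_p = 2.476 kΩ; upper segment (1−x)·R_p = 1.154 kΩ.
(x·R_p) ‖ R_L = 1.696 kΩ.
Then V_out = V_CC · 1.696/(1.154 + 1.696) = 9.640 mV.
(Unloaded: V_out = x·V_CC = 11.0 mV.)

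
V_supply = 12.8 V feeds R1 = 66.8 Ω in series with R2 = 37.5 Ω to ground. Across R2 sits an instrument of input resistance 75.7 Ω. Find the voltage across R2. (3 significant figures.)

V_out ≈ 3.49 V

R2 ‖ R_L = (37.5 × 75.7)/(37.5 + 75.7) = 25.08 Ω.
Voltage divider with the loaded lower leg: V_out = 12.8 × 25.08/(66.8 + 25.08) = 12.8 × 0.2729 = 3.494 V.
(Unloaded it would be 4.60 V; the load pulls it down.)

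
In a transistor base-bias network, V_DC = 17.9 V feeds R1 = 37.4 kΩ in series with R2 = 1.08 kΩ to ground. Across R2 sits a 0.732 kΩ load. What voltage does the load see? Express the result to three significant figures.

V_out ≈ 0.206 V

First combine the lower leg with the load: R2 ‖ R_L = 0.4363 kΩ.
Now apply the divider: V_out = 17.9 × 0.01153 = 0.2064 V.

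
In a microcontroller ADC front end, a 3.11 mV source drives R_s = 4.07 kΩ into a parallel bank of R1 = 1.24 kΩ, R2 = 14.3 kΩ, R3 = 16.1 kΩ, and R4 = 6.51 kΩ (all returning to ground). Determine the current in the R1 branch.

Parallel bank: R_p = 1/(1/1.24 + 1/14.3 + 1/16.1 + 1/6.51) = 0.9157 kΩ.
Node voltage V_A = V_in · R_p/(R_s + R_p) = 3.11 × 0.1837 = 0.5712 mV.
Branch current I = V_A/R1 = 0.5712/1.24 = 0.4606 µA.
(Check via current divider: I_total = 0.6238 µA; share G_k/ΣG = 0.7384 → same result.)

I ≈ 0.461 µA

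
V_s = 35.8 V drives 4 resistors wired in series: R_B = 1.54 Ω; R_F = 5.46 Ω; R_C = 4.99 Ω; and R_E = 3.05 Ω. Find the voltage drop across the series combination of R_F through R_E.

V ≈ 32.1 V

Total series resistance ΣR = 1.54 + 5.46 + 4.99 + 3.05 = 15.04 Ω.
R_{R_F..R_E} = 5.46 + 4.99 + 3.05 = 13.50 Ω.
By the voltage-divider rule, V = 35.8 × 13.50/15.04 = 32.13 V.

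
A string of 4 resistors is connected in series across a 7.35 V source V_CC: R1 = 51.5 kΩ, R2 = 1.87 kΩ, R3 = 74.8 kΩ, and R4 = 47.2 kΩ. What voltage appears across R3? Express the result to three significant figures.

V ≈ 3.13 V

ΣR = 51.5 + 1.87 + 74.8 + 47.2 = 175.4 kΩ.
Voltage divider: V = V_CC · (74.80 / 175.4) = 7.35 × 0.4265 = 3.135 V.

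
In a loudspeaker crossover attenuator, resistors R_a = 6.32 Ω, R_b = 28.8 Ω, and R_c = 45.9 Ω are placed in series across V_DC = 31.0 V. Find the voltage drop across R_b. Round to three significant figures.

Series total: ΣR = 6.32 + 28.8 + 45.9 = 81.02 Ω.
Voltage divider: V = V_DC · (28.80 / 81.02) = 31.0 × 0.3555 = 11.02 V.

V ≈ 11.0 V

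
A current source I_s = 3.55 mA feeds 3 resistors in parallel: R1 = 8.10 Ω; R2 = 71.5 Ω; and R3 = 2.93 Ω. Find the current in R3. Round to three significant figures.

I ≈ 2.53 mA

Conductances: ΣG = 1/8.10 + 1/71.5 + 1/2.93 = 0.4787 (1/Ω).
Current divider: I(R3) = I_s · G_k/ΣG = 3.55 × (0.3413/0.4787) = 3.55 × 0.7129 = 2.531 mA.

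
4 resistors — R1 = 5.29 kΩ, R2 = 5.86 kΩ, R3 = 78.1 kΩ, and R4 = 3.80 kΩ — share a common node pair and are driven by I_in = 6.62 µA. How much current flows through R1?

I ≈ 1.97 µA

Conductances: ΣG = 1/5.29 + 1/5.86 + 1/78.1 + 1/3.80 = 0.6356 (1/kΩ).
Current divider: I(R1) = I_in · G_k/ΣG = 6.62 × (0.1890/0.6356) = 6.62 × 0.2974 = 1.969 µA.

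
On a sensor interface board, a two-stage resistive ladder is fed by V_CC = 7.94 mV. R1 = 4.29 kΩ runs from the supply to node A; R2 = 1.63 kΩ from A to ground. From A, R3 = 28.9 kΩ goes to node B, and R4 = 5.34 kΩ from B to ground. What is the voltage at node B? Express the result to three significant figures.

Node A sees R2 in parallel with the series input of stage 2, R3 + R4 = 34.24 kΩ.
Effective lower resistance at A: R2 ‖ 34.24 = 1.556 kΩ.
First divider: V_A = V_CC · 1.556/(4.29 + 1.556) = 2.113 mV.
V_B = V_A × 0.1560 = 0.3296 mV.

V_B ≈ 0.330 mV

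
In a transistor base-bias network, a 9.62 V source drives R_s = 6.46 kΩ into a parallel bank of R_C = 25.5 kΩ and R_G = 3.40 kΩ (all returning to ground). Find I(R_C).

I ≈ 0.120 mA

Equivalent of the parallel group: R_p = 3.000 kΩ.
Node voltage V_A = V_in · R_p/(R_s + R_p) = 9.62 × 0.3171 = 3.051 V.
I(R_C) = V_A / R_C = 3.051/25.5 = 0.1196 mA.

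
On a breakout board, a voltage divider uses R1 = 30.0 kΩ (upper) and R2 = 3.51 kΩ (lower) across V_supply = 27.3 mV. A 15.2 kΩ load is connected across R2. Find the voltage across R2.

V_out ≈ 2.37 mV

First combine the lower leg with the load: R2 ‖ R_L = 2.852 kΩ.
Voltage divider with the loaded lower leg: V_out = 27.3 × 2.852/(30.0 + 2.852) = 27.3 × 0.08680 = 2.370 mV.
(Unloaded it would be 2.86 mV; the load pulls it down.)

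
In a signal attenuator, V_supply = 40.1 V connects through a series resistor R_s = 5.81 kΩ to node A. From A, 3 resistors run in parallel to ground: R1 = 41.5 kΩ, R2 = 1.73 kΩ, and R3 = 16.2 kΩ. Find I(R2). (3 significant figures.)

Combine the parallel branches: R_p = (1/41.5 + 1/1.73 + 1/16.2)⁻¹ = 1.506 kΩ.
Node voltage V_A = V_supply · R_p/(R_s + R_p) = 40.1 × 0.2059 = 8.256 V.
Branch current I = V_A/R2 = 8.256/1.73 = 4.772 mA.

I ≈ 4.77 mA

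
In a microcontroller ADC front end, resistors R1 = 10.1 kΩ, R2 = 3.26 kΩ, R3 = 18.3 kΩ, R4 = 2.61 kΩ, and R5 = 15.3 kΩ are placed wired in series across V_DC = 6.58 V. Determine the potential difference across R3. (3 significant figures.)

Series total: ΣR = 10.1 + 3.26 + 18.3 + 2.61 + 15.3 = 49.57 kΩ.
By the voltage-divider rule, V = 6.58 × 18.30/49.57 = 2.429 V.

V ≈ 2.43 V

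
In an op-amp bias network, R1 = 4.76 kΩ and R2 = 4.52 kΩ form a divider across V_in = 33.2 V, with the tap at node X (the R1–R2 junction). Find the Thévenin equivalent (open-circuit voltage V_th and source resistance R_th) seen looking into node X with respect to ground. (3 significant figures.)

V_th ≈ 16.2 V, R_th ≈ 2.32 kΩ

Open-circuit (no load on X): V_th = V_in · R2/(R1 + R2) = 33.2 × 4.52/(4.760 + 4.52) = 16.17 V.
Zeroing V_in shorts the top of R1 to ground, so R_th = R1 ‖ R2 = 2.318 kΩ.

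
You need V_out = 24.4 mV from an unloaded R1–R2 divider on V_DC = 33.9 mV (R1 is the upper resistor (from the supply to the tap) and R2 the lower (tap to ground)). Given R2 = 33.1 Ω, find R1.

V_out/V_DC = R2/(R1+R2) = 0.7198.
R1 = R2·(1/k − 1) = 33.1 × 0.3893 = 12.89 Ω.

R1 ≈ 12.9 Ω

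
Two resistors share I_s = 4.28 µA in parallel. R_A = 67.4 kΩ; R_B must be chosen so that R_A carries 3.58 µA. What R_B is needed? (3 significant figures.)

In a two-way split, I_A/I_s = R_B/(R_A + R_B).
With f = 0.8364, R_B = R_A · f/(1−f) = 67.4 × 5.114 = 344.7 kΩ.

R_B ≈ 345 kΩ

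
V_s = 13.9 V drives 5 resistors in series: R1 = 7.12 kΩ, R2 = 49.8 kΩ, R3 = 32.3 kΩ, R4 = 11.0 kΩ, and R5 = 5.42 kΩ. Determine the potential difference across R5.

Total series resistance ΣR = 7.12 + 49.8 + 32.3 + 11.0 + 5.42 = 105.6 kΩ.
By the voltage-divider rule, V = 13.9 × 5.420/105.6 = 0.7132 V.

V ≈ 0.713 V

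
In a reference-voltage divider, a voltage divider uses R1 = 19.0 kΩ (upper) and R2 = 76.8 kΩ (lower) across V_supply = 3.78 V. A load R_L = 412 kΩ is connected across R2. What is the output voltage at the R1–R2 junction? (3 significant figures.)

The load sits in parallel with R2, giving an effective lower resistance R2' = R2·R_L/(R2+R_L) = 64.73 kΩ.
Voltage divider with the loaded lower leg: V_out = 3.78 × 64.73/(19.0 + 64.73) = 3.78 × 0.7731 = 2.922 V.

V_out ≈ 2.92 V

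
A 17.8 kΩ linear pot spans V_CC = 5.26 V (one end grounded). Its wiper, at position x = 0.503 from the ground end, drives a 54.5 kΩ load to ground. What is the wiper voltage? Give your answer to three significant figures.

The pot divides into 8.847 kΩ above the wiper and 8.953 kΩ below.
Lower segment in parallel with the load: 8.953 ‖ 54.5 = 7.690 kΩ.
Loaded-divider output: V_out = 5.26 × 0.4650 = 2.446 V.

V_out ≈ 2.45 V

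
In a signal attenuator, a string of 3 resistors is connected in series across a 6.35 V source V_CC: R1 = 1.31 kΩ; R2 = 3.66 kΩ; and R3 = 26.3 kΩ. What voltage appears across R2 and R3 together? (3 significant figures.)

V ≈ 6.08 V

Total series resistance ΣR = 1.31 + 3.66 + 26.3 = 31.27 kΩ.
R_{R2..R3} = 3.66 + 26.3 = 29.96 kΩ.
V = V_CC · R/ΣR = 6.35 × 0.9581 = 6.084 V.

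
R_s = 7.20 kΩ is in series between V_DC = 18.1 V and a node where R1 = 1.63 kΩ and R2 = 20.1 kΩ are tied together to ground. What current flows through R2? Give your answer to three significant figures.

I ≈ 0.156 mA

Parallel bank: R_p = 1/(1/1.63 + 1/20.1) = 1.508 kΩ.
V_A = 18.1 × 1.508/8.708 = 3.134 V.
Branch current I = V_A/R2 = 3.134/20.1 = 0.1559 mA.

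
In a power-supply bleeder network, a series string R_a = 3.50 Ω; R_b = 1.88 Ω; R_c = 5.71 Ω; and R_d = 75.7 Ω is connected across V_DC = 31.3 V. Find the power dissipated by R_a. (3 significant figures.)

Series current I = V_DC/ΣR = 31.3/86.79 = 0.3606 A.
P(R_a) = I²·R_a = (0.3606)² × 3.50 = 0.4552 W.

P ≈ 0.455 W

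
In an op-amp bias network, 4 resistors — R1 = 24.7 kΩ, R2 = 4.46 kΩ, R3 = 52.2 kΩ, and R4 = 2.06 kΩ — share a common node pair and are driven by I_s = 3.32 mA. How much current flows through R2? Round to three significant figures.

I ≈ 0.968 mA

Conductances: ΣG = 1/24.7 + 1/4.46 + 1/52.2 + 1/2.06 = 0.7693 (1/kΩ).
Current divider: I(R2) = I_s · G_k/ΣG = 3.32 × (0.2242/0.7693) = 3.32 × 0.2915 = 0.9676 mA.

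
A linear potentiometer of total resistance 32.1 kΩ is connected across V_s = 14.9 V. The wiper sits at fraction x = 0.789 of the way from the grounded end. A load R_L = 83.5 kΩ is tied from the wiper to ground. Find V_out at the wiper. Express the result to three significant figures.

V_out ≈ 11.0 V

Lower segment x·R_p = 25.33 kΩ; upper segment (1−x)·R_p = 6.773 kΩ.
(x·R_p) ‖ R_L = 19.43 kΩ.
V_out = 14.9 × 19.43/(6.773 + 19.43) = 11.05 V.
(Unloaded: V_out = x·V_s = 11.8 V.)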